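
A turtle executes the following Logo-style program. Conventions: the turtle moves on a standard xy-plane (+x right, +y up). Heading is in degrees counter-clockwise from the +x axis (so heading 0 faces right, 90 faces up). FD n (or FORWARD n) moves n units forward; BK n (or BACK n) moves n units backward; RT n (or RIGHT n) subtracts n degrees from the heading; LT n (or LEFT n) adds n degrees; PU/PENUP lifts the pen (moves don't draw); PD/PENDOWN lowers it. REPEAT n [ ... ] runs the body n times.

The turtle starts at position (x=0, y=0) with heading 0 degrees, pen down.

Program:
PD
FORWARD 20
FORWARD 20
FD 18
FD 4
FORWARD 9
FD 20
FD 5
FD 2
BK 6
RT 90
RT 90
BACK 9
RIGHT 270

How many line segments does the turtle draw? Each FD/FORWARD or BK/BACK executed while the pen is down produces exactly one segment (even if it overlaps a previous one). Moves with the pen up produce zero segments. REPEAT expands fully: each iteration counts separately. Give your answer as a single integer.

Executing turtle program step by step:
Start: pos=(0,0), heading=0, pen down
PD: pen down
FD 20: (0,0) -> (20,0) [heading=0, draw]
FD 20: (20,0) -> (40,0) [heading=0, draw]
FD 18: (40,0) -> (58,0) [heading=0, draw]
FD 4: (58,0) -> (62,0) [heading=0, draw]
FD 9: (62,0) -> (71,0) [heading=0, draw]
FD 20: (71,0) -> (91,0) [heading=0, draw]
FD 5: (91,0) -> (96,0) [heading=0, draw]
FD 2: (96,0) -> (98,0) [heading=0, draw]
BK 6: (98,0) -> (92,0) [heading=0, draw]
RT 90: heading 0 -> 270
RT 90: heading 270 -> 180
BK 9: (92,0) -> (101,0) [heading=180, draw]
RT 270: heading 180 -> 270
Final: pos=(101,0), heading=270, 10 segment(s) drawn
Segments drawn: 10

Answer: 10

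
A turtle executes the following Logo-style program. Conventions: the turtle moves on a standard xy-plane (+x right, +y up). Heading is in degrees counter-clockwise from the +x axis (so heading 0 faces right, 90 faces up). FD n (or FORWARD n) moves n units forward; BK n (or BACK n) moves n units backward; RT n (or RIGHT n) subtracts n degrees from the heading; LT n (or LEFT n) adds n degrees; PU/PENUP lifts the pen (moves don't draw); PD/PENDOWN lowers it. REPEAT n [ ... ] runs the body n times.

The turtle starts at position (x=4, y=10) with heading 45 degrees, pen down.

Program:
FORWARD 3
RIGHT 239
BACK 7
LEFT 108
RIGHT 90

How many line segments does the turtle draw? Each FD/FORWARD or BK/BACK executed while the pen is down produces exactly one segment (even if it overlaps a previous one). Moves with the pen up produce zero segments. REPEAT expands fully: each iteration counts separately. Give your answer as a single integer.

Answer: 2

Derivation:
Executing turtle program step by step:
Start: pos=(4,10), heading=45, pen down
FD 3: (4,10) -> (6.121,12.121) [heading=45, draw]
RT 239: heading 45 -> 166
BK 7: (6.121,12.121) -> (12.913,10.428) [heading=166, draw]
LT 108: heading 166 -> 274
RT 90: heading 274 -> 184
Final: pos=(12.913,10.428), heading=184, 2 segment(s) drawn
Segments drawn: 2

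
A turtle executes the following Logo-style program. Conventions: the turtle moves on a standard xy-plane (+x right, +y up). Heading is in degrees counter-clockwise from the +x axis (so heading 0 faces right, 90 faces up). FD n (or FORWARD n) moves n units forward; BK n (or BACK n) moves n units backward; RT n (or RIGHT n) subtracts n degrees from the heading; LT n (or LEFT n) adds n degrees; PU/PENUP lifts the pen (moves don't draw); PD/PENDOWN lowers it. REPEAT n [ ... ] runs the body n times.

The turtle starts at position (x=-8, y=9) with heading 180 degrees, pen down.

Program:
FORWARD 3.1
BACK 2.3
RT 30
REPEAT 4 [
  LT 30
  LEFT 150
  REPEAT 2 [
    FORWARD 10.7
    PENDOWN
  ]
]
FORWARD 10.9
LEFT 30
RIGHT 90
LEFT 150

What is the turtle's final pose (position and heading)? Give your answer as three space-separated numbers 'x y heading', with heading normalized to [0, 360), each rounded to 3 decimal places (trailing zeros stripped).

Answer: -18.24 14.45 240

Derivation:
Executing turtle program step by step:
Start: pos=(-8,9), heading=180, pen down
FD 3.1: (-8,9) -> (-11.1,9) [heading=180, draw]
BK 2.3: (-11.1,9) -> (-8.8,9) [heading=180, draw]
RT 30: heading 180 -> 150
REPEAT 4 [
  -- iteration 1/4 --
  LT 30: heading 150 -> 180
  LT 150: heading 180 -> 330
  REPEAT 2 [
    -- iteration 1/2 --
    FD 10.7: (-8.8,9) -> (0.466,3.65) [heading=330, draw]
    PD: pen down
    -- iteration 2/2 --
    FD 10.7: (0.466,3.65) -> (9.733,-1.7) [heading=330, draw]
    PD: pen down
  ]
  -- iteration 2/4 --
  LT 30: heading 330 -> 0
  LT 150: heading 0 -> 150
  REPEAT 2 [
    -- iteration 1/2 --
    FD 10.7: (9.733,-1.7) -> (0.466,3.65) [heading=150, draw]
    PD: pen down
    -- iteration 2/2 --
    FD 10.7: (0.466,3.65) -> (-8.8,9) [heading=150, draw]
    PD: pen down
  ]
  -- iteration 3/4 --
  LT 30: heading 150 -> 180
  LT 150: heading 180 -> 330
  REPEAT 2 [
    -- iteration 1/2 --
    FD 10.7: (-8.8,9) -> (0.466,3.65) [heading=330, draw]
    PD: pen down
    -- iteration 2/2 --
    FD 10.7: (0.466,3.65) -> (9.733,-1.7) [heading=330, draw]
    PD: pen down
  ]
  -- iteration 4/4 --
  LT 30: heading 330 -> 0
  LT 150: heading 0 -> 150
  REPEAT 2 [
    -- iteration 1/2 --
    FD 10.7: (9.733,-1.7) -> (0.466,3.65) [heading=150, draw]
    PD: pen down
    -- iteration 2/2 --
    FD 10.7: (0.466,3.65) -> (-8.8,9) [heading=150, draw]
    PD: pen down
  ]
]
FD 10.9: (-8.8,9) -> (-18.24,14.45) [heading=150, draw]
LT 30: heading 150 -> 180
RT 90: heading 180 -> 90
LT 150: heading 90 -> 240
Final: pos=(-18.24,14.45), heading=240, 11 segment(s) drawn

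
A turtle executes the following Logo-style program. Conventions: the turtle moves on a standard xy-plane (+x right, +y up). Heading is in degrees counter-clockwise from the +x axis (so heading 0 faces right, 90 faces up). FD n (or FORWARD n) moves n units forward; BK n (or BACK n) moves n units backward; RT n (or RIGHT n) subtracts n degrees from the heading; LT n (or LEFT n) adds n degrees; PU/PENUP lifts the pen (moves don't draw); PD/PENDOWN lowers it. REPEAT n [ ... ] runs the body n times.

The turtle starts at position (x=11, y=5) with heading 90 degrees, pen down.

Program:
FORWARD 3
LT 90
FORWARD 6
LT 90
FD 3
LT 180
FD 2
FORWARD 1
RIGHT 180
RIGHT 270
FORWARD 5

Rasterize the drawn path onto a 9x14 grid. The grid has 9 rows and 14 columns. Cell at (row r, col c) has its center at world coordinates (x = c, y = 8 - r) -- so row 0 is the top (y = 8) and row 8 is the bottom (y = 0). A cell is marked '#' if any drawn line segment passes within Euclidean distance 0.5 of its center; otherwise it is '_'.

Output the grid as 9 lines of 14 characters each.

Answer: _____#######__
_____#_____#__
_____#_____#__
_____#_____#__
______________
______________
______________
______________
______________

Derivation:
Segment 0: (11,5) -> (11,8)
Segment 1: (11,8) -> (5,8)
Segment 2: (5,8) -> (5,5)
Segment 3: (5,5) -> (5,7)
Segment 4: (5,7) -> (5,8)
Segment 5: (5,8) -> (10,8)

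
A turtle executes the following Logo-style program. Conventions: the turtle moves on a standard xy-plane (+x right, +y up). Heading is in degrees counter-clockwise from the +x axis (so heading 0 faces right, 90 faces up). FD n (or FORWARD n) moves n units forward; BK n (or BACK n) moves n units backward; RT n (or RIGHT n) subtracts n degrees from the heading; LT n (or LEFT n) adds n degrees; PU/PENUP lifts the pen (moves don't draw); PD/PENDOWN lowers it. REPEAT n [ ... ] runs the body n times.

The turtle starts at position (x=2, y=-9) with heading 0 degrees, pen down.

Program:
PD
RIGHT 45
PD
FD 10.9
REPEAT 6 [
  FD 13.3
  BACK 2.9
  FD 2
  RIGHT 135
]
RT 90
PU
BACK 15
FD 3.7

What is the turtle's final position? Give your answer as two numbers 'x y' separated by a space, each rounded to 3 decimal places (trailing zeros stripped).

Executing turtle program step by step:
Start: pos=(2,-9), heading=0, pen down
PD: pen down
RT 45: heading 0 -> 315
PD: pen down
FD 10.9: (2,-9) -> (9.707,-16.707) [heading=315, draw]
REPEAT 6 [
  -- iteration 1/6 --
  FD 13.3: (9.707,-16.707) -> (19.112,-26.112) [heading=315, draw]
  BK 2.9: (19.112,-26.112) -> (17.061,-24.061) [heading=315, draw]
  FD 2: (17.061,-24.061) -> (18.476,-25.476) [heading=315, draw]
  RT 135: heading 315 -> 180
  -- iteration 2/6 --
  FD 13.3: (18.476,-25.476) -> (5.176,-25.476) [heading=180, draw]
  BK 2.9: (5.176,-25.476) -> (8.076,-25.476) [heading=180, draw]
  FD 2: (8.076,-25.476) -> (6.076,-25.476) [heading=180, draw]
  RT 135: heading 180 -> 45
  -- iteration 3/6 --
  FD 13.3: (6.076,-25.476) -> (15.48,-16.071) [heading=45, draw]
  BK 2.9: (15.48,-16.071) -> (13.429,-18.122) [heading=45, draw]
  FD 2: (13.429,-18.122) -> (14.844,-16.707) [heading=45, draw]
  RT 135: heading 45 -> 270
  -- iteration 4/6 --
  FD 13.3: (14.844,-16.707) -> (14.844,-30.007) [heading=270, draw]
  BK 2.9: (14.844,-30.007) -> (14.844,-27.107) [heading=270, draw]
  FD 2: (14.844,-27.107) -> (14.844,-29.107) [heading=270, draw]
  RT 135: heading 270 -> 135
  -- iteration 5/6 --
  FD 13.3: (14.844,-29.107) -> (5.439,-19.703) [heading=135, draw]
  BK 2.9: (5.439,-19.703) -> (7.49,-21.754) [heading=135, draw]
  FD 2: (7.49,-21.754) -> (6.076,-20.339) [heading=135, draw]
  RT 135: heading 135 -> 0
  -- iteration 6/6 --
  FD 13.3: (6.076,-20.339) -> (19.376,-20.339) [heading=0, draw]
  BK 2.9: (19.376,-20.339) -> (16.476,-20.339) [heading=0, draw]
  FD 2: (16.476,-20.339) -> (18.476,-20.339) [heading=0, draw]
  RT 135: heading 0 -> 225
]
RT 90: heading 225 -> 135
PU: pen up
BK 15: (18.476,-20.339) -> (29.082,-30.946) [heading=135, move]
FD 3.7: (29.082,-30.946) -> (26.466,-28.33) [heading=135, move]
Final: pos=(26.466,-28.33), heading=135, 19 segment(s) drawn

Answer: 26.466 -28.33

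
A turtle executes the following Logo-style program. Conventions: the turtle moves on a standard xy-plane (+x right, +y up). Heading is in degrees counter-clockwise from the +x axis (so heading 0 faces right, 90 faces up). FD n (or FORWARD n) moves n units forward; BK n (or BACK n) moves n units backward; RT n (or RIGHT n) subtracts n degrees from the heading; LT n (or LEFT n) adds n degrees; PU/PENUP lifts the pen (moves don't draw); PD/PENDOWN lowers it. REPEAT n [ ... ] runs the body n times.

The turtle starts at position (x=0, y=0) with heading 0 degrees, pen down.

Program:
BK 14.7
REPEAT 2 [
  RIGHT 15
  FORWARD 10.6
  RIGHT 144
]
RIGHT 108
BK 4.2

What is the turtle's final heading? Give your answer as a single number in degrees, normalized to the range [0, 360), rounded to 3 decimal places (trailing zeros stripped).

Executing turtle program step by step:
Start: pos=(0,0), heading=0, pen down
BK 14.7: (0,0) -> (-14.7,0) [heading=0, draw]
REPEAT 2 [
  -- iteration 1/2 --
  RT 15: heading 0 -> 345
  FD 10.6: (-14.7,0) -> (-4.461,-2.743) [heading=345, draw]
  RT 144: heading 345 -> 201
  -- iteration 2/2 --
  RT 15: heading 201 -> 186
  FD 10.6: (-4.461,-2.743) -> (-15.003,-3.851) [heading=186, draw]
  RT 144: heading 186 -> 42
]
RT 108: heading 42 -> 294
BK 4.2: (-15.003,-3.851) -> (-16.711,-0.015) [heading=294, draw]
Final: pos=(-16.711,-0.015), heading=294, 4 segment(s) drawn

Answer: 294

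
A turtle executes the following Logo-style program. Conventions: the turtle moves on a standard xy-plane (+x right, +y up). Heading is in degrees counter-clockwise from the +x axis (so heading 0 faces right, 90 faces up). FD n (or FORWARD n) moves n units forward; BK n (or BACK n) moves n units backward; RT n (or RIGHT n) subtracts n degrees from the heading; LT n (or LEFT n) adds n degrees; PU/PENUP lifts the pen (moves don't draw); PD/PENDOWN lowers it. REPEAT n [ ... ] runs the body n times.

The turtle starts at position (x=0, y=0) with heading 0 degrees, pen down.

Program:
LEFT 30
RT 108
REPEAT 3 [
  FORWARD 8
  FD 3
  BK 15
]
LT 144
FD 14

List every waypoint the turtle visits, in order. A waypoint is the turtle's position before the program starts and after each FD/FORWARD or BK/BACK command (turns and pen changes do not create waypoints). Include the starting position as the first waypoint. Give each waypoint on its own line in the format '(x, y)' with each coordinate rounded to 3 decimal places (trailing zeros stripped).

Answer: (0, 0)
(1.663, -7.825)
(2.287, -10.76)
(-0.832, 3.913)
(0.832, -3.913)
(1.455, -6.847)
(-1.663, 7.825)
(0, 0)
(0.624, -2.934)
(-2.495, 11.738)
(3.199, 24.527)

Derivation:
Executing turtle program step by step:
Start: pos=(0,0), heading=0, pen down
LT 30: heading 0 -> 30
RT 108: heading 30 -> 282
REPEAT 3 [
  -- iteration 1/3 --
  FD 8: (0,0) -> (1.663,-7.825) [heading=282, draw]
  FD 3: (1.663,-7.825) -> (2.287,-10.76) [heading=282, draw]
  BK 15: (2.287,-10.76) -> (-0.832,3.913) [heading=282, draw]
  -- iteration 2/3 --
  FD 8: (-0.832,3.913) -> (0.832,-3.913) [heading=282, draw]
  FD 3: (0.832,-3.913) -> (1.455,-6.847) [heading=282, draw]
  BK 15: (1.455,-6.847) -> (-1.663,7.825) [heading=282, draw]
  -- iteration 3/3 --
  FD 8: (-1.663,7.825) -> (0,0) [heading=282, draw]
  FD 3: (0,0) -> (0.624,-2.934) [heading=282, draw]
  BK 15: (0.624,-2.934) -> (-2.495,11.738) [heading=282, draw]
]
LT 144: heading 282 -> 66
FD 14: (-2.495,11.738) -> (3.199,24.527) [heading=66, draw]
Final: pos=(3.199,24.527), heading=66, 10 segment(s) drawn
Waypoints (11 total):
(0, 0)
(1.663, -7.825)
(2.287, -10.76)
(-0.832, 3.913)
(0.832, -3.913)
(1.455, -6.847)
(-1.663, 7.825)
(0, 0)
(0.624, -2.934)
(-2.495, 11.738)
(3.199, 24.527)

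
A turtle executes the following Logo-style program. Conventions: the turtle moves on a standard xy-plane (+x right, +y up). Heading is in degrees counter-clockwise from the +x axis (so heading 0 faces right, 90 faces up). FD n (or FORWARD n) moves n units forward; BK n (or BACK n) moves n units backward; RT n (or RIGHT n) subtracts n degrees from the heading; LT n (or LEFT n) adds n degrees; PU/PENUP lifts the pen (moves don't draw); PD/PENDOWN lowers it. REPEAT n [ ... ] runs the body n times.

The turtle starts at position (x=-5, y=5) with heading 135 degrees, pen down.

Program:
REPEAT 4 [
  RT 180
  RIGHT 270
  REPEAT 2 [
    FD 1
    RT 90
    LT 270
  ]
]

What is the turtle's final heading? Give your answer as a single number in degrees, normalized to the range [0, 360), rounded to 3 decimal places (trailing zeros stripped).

Executing turtle program step by step:
Start: pos=(-5,5), heading=135, pen down
REPEAT 4 [
  -- iteration 1/4 --
  RT 180: heading 135 -> 315
  RT 270: heading 315 -> 45
  REPEAT 2 [
    -- iteration 1/2 --
    FD 1: (-5,5) -> (-4.293,5.707) [heading=45, draw]
    RT 90: heading 45 -> 315
    LT 270: heading 315 -> 225
    -- iteration 2/2 --
    FD 1: (-4.293,5.707) -> (-5,5) [heading=225, draw]
    RT 90: heading 225 -> 135
    LT 270: heading 135 -> 45
  ]
  -- iteration 2/4 --
  RT 180: heading 45 -> 225
  RT 270: heading 225 -> 315
  REPEAT 2 [
    -- iteration 1/2 --
    FD 1: (-5,5) -> (-4.293,4.293) [heading=315, draw]
    RT 90: heading 315 -> 225
    LT 270: heading 225 -> 135
    -- iteration 2/2 --
    FD 1: (-4.293,4.293) -> (-5,5) [heading=135, draw]
    RT 90: heading 135 -> 45
    LT 270: heading 45 -> 315
  ]
  -- iteration 3/4 --
  RT 180: heading 315 -> 135
  RT 270: heading 135 -> 225
  REPEAT 2 [
    -- iteration 1/2 --
    FD 1: (-5,5) -> (-5.707,4.293) [heading=225, draw]
    RT 90: heading 225 -> 135
    LT 270: heading 135 -> 45
    -- iteration 2/2 --
    FD 1: (-5.707,4.293) -> (-5,5) [heading=45, draw]
    RT 90: heading 45 -> 315
    LT 270: heading 315 -> 225
  ]
  -- iteration 4/4 --
  RT 180: heading 225 -> 45
  RT 270: heading 45 -> 135
  REPEAT 2 [
    -- iteration 1/2 --
    FD 1: (-5,5) -> (-5.707,5.707) [heading=135, draw]
    RT 90: heading 135 -> 45
    LT 270: heading 45 -> 315
    -- iteration 2/2 --
    FD 1: (-5.707,5.707) -> (-5,5) [heading=315, draw]
    RT 90: heading 315 -> 225
    LT 270: heading 225 -> 135
  ]
]
Final: pos=(-5,5), heading=135, 8 segment(s) drawn

Answer: 135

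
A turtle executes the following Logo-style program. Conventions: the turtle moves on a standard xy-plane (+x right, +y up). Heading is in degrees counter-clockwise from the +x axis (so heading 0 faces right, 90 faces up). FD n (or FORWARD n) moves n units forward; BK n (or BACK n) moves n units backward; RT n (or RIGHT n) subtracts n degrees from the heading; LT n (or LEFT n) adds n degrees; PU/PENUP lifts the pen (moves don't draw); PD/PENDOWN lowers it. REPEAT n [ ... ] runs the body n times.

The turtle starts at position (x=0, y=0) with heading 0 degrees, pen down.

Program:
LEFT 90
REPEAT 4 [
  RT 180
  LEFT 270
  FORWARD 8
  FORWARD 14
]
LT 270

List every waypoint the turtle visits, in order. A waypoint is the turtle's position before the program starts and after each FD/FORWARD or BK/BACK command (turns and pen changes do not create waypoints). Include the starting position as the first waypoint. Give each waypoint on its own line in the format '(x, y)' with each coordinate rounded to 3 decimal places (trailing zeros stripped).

Executing turtle program step by step:
Start: pos=(0,0), heading=0, pen down
LT 90: heading 0 -> 90
REPEAT 4 [
  -- iteration 1/4 --
  RT 180: heading 90 -> 270
  LT 270: heading 270 -> 180
  FD 8: (0,0) -> (-8,0) [heading=180, draw]
  FD 14: (-8,0) -> (-22,0) [heading=180, draw]
  -- iteration 2/4 --
  RT 180: heading 180 -> 0
  LT 270: heading 0 -> 270
  FD 8: (-22,0) -> (-22,-8) [heading=270, draw]
  FD 14: (-22,-8) -> (-22,-22) [heading=270, draw]
  -- iteration 3/4 --
  RT 180: heading 270 -> 90
  LT 270: heading 90 -> 0
  FD 8: (-22,-22) -> (-14,-22) [heading=0, draw]
  FD 14: (-14,-22) -> (0,-22) [heading=0, draw]
  -- iteration 4/4 --
  RT 180: heading 0 -> 180
  LT 270: heading 180 -> 90
  FD 8: (0,-22) -> (0,-14) [heading=90, draw]
  FD 14: (0,-14) -> (0,0) [heading=90, draw]
]
LT 270: heading 90 -> 0
Final: pos=(0,0), heading=0, 8 segment(s) drawn
Waypoints (9 total):
(0, 0)
(-8, 0)
(-22, 0)
(-22, -8)
(-22, -22)
(-14, -22)
(0, -22)
(0, -14)
(0, 0)

Answer: (0, 0)
(-8, 0)
(-22, 0)
(-22, -8)
(-22, -22)
(-14, -22)
(0, -22)
(0, -14)
(0, 0)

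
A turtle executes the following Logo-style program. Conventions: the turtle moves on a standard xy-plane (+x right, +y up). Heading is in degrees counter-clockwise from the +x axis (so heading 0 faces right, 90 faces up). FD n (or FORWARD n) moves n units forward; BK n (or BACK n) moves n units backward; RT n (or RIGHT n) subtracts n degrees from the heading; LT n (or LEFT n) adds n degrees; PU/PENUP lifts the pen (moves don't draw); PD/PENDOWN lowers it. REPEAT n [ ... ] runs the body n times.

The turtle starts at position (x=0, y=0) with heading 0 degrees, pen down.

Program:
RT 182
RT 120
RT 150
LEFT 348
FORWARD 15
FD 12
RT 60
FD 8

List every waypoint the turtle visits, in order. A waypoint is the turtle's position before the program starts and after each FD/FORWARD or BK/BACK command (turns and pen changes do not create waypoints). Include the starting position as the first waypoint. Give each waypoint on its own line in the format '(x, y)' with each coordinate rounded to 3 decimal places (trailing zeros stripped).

Executing turtle program step by step:
Start: pos=(0,0), heading=0, pen down
RT 182: heading 0 -> 178
RT 120: heading 178 -> 58
RT 150: heading 58 -> 268
LT 348: heading 268 -> 256
FD 15: (0,0) -> (-3.629,-14.554) [heading=256, draw]
FD 12: (-3.629,-14.554) -> (-6.532,-26.198) [heading=256, draw]
RT 60: heading 256 -> 196
FD 8: (-6.532,-26.198) -> (-14.222,-28.403) [heading=196, draw]
Final: pos=(-14.222,-28.403), heading=196, 3 segment(s) drawn
Waypoints (4 total):
(0, 0)
(-3.629, -14.554)
(-6.532, -26.198)
(-14.222, -28.403)

Answer: (0, 0)
(-3.629, -14.554)
(-6.532, -26.198)
(-14.222, -28.403)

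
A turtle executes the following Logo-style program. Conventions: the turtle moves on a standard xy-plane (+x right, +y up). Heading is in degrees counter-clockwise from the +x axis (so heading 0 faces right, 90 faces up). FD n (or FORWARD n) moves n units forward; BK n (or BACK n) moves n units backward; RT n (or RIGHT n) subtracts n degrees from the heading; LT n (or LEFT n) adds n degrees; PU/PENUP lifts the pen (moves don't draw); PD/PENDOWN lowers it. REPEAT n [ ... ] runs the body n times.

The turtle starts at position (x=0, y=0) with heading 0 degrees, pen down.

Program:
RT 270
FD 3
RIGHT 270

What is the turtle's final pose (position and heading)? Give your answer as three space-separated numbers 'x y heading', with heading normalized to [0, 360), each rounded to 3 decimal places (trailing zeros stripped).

Answer: 0 3 180

Derivation:
Executing turtle program step by step:
Start: pos=(0,0), heading=0, pen down
RT 270: heading 0 -> 90
FD 3: (0,0) -> (0,3) [heading=90, draw]
RT 270: heading 90 -> 180
Final: pos=(0,3), heading=180, 1 segment(s) drawn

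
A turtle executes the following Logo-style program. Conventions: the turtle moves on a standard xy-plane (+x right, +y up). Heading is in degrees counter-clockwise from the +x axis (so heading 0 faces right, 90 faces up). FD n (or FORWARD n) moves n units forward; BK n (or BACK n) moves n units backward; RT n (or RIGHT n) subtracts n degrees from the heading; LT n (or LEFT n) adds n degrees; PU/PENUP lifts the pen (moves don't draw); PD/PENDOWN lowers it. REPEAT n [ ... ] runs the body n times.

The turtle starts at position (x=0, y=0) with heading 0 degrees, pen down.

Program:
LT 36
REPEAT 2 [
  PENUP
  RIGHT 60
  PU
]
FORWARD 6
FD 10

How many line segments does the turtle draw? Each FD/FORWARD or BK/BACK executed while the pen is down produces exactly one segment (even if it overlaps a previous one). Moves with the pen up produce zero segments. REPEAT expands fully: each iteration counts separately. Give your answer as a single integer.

Executing turtle program step by step:
Start: pos=(0,0), heading=0, pen down
LT 36: heading 0 -> 36
REPEAT 2 [
  -- iteration 1/2 --
  PU: pen up
  RT 60: heading 36 -> 336
  PU: pen up
  -- iteration 2/2 --
  PU: pen up
  RT 60: heading 336 -> 276
  PU: pen up
]
FD 6: (0,0) -> (0.627,-5.967) [heading=276, move]
FD 10: (0.627,-5.967) -> (1.672,-15.912) [heading=276, move]
Final: pos=(1.672,-15.912), heading=276, 0 segment(s) drawn
Segments drawn: 0

Answer: 0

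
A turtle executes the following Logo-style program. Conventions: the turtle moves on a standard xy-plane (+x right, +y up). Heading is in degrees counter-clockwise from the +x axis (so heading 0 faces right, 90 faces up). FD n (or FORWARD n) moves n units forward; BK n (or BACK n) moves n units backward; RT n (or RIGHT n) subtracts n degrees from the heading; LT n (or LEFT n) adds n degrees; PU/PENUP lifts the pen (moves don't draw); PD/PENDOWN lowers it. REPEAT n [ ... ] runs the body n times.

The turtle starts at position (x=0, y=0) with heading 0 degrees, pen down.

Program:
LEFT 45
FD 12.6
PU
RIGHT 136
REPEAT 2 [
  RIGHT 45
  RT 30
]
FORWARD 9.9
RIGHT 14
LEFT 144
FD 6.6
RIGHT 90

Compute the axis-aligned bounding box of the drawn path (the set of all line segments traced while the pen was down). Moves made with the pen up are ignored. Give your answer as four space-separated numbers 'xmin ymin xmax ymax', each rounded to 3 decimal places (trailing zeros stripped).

Answer: 0 0 8.91 8.91

Derivation:
Executing turtle program step by step:
Start: pos=(0,0), heading=0, pen down
LT 45: heading 0 -> 45
FD 12.6: (0,0) -> (8.91,8.91) [heading=45, draw]
PU: pen up
RT 136: heading 45 -> 269
REPEAT 2 [
  -- iteration 1/2 --
  RT 45: heading 269 -> 224
  RT 30: heading 224 -> 194
  -- iteration 2/2 --
  RT 45: heading 194 -> 149
  RT 30: heading 149 -> 119
]
FD 9.9: (8.91,8.91) -> (4.11,17.568) [heading=119, move]
RT 14: heading 119 -> 105
LT 144: heading 105 -> 249
FD 6.6: (4.11,17.568) -> (1.745,11.407) [heading=249, move]
RT 90: heading 249 -> 159
Final: pos=(1.745,11.407), heading=159, 1 segment(s) drawn

Segment endpoints: x in {0, 8.91}, y in {0, 8.91}
xmin=0, ymin=0, xmax=8.91, ymax=8.91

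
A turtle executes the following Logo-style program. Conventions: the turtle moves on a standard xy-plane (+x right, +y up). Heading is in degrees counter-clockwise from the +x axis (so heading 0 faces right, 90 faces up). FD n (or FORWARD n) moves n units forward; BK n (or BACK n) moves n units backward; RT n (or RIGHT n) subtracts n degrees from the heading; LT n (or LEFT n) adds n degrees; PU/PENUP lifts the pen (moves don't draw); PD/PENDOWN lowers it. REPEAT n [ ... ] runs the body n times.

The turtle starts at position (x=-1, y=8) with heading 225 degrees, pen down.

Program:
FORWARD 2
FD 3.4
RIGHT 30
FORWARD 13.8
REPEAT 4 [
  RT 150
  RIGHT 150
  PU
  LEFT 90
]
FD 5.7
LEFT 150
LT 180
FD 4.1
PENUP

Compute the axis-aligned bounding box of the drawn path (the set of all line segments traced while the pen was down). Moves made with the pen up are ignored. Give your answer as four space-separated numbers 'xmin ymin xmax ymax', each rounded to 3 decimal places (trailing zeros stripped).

Answer: -18.148 0.61 -1 8

Derivation:
Executing turtle program step by step:
Start: pos=(-1,8), heading=225, pen down
FD 2: (-1,8) -> (-2.414,6.586) [heading=225, draw]
FD 3.4: (-2.414,6.586) -> (-4.818,4.182) [heading=225, draw]
RT 30: heading 225 -> 195
FD 13.8: (-4.818,4.182) -> (-18.148,0.61) [heading=195, draw]
REPEAT 4 [
  -- iteration 1/4 --
  RT 150: heading 195 -> 45
  RT 150: heading 45 -> 255
  PU: pen up
  LT 90: heading 255 -> 345
  -- iteration 2/4 --
  RT 150: heading 345 -> 195
  RT 150: heading 195 -> 45
  PU: pen up
  LT 90: heading 45 -> 135
  -- iteration 3/4 --
  RT 150: heading 135 -> 345
  RT 150: heading 345 -> 195
  PU: pen up
  LT 90: heading 195 -> 285
  -- iteration 4/4 --
  RT 150: heading 285 -> 135
  RT 150: heading 135 -> 345
  PU: pen up
  LT 90: heading 345 -> 75
]
FD 5.7: (-18.148,0.61) -> (-16.673,6.116) [heading=75, move]
LT 150: heading 75 -> 225
LT 180: heading 225 -> 45
FD 4.1: (-16.673,6.116) -> (-13.774,9.015) [heading=45, move]
PU: pen up
Final: pos=(-13.774,9.015), heading=45, 3 segment(s) drawn

Segment endpoints: x in {-18.148, -4.818, -2.414, -1}, y in {0.61, 4.182, 6.586, 8}
xmin=-18.148, ymin=0.61, xmax=-1, ymax=8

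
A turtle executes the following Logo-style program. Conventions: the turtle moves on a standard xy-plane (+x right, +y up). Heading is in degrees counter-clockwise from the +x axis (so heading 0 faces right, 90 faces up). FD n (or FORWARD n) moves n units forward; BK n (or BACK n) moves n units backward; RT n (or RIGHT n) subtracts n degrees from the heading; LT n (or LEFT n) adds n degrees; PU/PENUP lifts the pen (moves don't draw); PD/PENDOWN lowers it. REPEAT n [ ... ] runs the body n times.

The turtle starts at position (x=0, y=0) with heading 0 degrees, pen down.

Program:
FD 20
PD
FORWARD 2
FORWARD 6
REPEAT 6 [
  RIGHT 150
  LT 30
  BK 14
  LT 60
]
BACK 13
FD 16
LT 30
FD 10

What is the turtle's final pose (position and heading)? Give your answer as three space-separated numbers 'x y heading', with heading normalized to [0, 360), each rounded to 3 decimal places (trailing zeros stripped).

Answer: 39.66 5 30

Derivation:
Executing turtle program step by step:
Start: pos=(0,0), heading=0, pen down
FD 20: (0,0) -> (20,0) [heading=0, draw]
PD: pen down
FD 2: (20,0) -> (22,0) [heading=0, draw]
FD 6: (22,0) -> (28,0) [heading=0, draw]
REPEAT 6 [
  -- iteration 1/6 --
  RT 150: heading 0 -> 210
  LT 30: heading 210 -> 240
  BK 14: (28,0) -> (35,12.124) [heading=240, draw]
  LT 60: heading 240 -> 300
  -- iteration 2/6 --
  RT 150: heading 300 -> 150
  LT 30: heading 150 -> 180
  BK 14: (35,12.124) -> (49,12.124) [heading=180, draw]
  LT 60: heading 180 -> 240
  -- iteration 3/6 --
  RT 150: heading 240 -> 90
  LT 30: heading 90 -> 120
  BK 14: (49,12.124) -> (56,0) [heading=120, draw]
  LT 60: heading 120 -> 180
  -- iteration 4/6 --
  RT 150: heading 180 -> 30
  LT 30: heading 30 -> 60
  BK 14: (56,0) -> (49,-12.124) [heading=60, draw]
  LT 60: heading 60 -> 120
  -- iteration 5/6 --
  RT 150: heading 120 -> 330
  LT 30: heading 330 -> 0
  BK 14: (49,-12.124) -> (35,-12.124) [heading=0, draw]
  LT 60: heading 0 -> 60
  -- iteration 6/6 --
  RT 150: heading 60 -> 270
  LT 30: heading 270 -> 300
  BK 14: (35,-12.124) -> (28,0) [heading=300, draw]
  LT 60: heading 300 -> 0
]
BK 13: (28,0) -> (15,0) [heading=0, draw]
FD 16: (15,0) -> (31,0) [heading=0, draw]
LT 30: heading 0 -> 30
FD 10: (31,0) -> (39.66,5) [heading=30, draw]
Final: pos=(39.66,5), heading=30, 12 segment(s) drawn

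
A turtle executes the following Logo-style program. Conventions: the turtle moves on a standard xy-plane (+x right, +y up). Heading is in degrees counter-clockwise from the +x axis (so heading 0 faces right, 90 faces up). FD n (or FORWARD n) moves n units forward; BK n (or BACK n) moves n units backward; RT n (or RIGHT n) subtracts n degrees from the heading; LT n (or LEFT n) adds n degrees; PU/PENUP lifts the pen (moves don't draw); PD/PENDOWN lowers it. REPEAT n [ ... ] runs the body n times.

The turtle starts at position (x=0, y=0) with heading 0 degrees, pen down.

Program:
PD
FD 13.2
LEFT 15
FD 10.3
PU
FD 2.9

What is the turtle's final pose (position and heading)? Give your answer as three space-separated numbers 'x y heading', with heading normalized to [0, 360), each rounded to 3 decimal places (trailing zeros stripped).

Answer: 25.95 3.416 15

Derivation:
Executing turtle program step by step:
Start: pos=(0,0), heading=0, pen down
PD: pen down
FD 13.2: (0,0) -> (13.2,0) [heading=0, draw]
LT 15: heading 0 -> 15
FD 10.3: (13.2,0) -> (23.149,2.666) [heading=15, draw]
PU: pen up
FD 2.9: (23.149,2.666) -> (25.95,3.416) [heading=15, move]
Final: pos=(25.95,3.416), heading=15, 2 segment(s) drawn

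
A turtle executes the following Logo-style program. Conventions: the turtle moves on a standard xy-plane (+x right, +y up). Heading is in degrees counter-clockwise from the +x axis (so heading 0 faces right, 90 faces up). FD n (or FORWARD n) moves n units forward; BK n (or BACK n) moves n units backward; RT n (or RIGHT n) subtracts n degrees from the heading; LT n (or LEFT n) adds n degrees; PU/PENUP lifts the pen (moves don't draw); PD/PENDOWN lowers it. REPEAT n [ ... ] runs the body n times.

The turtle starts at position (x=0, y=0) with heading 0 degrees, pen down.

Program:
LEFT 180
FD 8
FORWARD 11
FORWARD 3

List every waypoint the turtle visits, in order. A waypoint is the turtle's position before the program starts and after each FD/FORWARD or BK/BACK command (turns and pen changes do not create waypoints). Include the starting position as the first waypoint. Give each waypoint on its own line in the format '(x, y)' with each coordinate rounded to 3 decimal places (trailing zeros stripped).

Executing turtle program step by step:
Start: pos=(0,0), heading=0, pen down
LT 180: heading 0 -> 180
FD 8: (0,0) -> (-8,0) [heading=180, draw]
FD 11: (-8,0) -> (-19,0) [heading=180, draw]
FD 3: (-19,0) -> (-22,0) [heading=180, draw]
Final: pos=(-22,0), heading=180, 3 segment(s) drawn
Waypoints (4 total):
(0, 0)
(-8, 0)
(-19, 0)
(-22, 0)

Answer: (0, 0)
(-8, 0)
(-19, 0)
(-22, 0)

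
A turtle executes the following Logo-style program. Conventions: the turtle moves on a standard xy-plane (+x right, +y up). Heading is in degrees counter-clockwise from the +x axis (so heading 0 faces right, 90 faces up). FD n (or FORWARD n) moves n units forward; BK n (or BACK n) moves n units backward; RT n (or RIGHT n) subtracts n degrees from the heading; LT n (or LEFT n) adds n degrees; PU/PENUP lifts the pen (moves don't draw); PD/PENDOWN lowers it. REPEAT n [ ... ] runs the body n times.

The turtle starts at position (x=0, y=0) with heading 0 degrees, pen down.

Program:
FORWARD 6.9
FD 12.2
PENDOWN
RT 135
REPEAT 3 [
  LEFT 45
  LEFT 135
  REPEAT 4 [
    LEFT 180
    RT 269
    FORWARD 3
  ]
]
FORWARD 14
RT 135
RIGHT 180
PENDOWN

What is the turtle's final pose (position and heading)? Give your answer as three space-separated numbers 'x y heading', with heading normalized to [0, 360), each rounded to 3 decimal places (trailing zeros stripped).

Answer: 26.577 11.725 102

Derivation:
Executing turtle program step by step:
Start: pos=(0,0), heading=0, pen down
FD 6.9: (0,0) -> (6.9,0) [heading=0, draw]
FD 12.2: (6.9,0) -> (19.1,0) [heading=0, draw]
PD: pen down
RT 135: heading 0 -> 225
REPEAT 3 [
  -- iteration 1/3 --
  LT 45: heading 225 -> 270
  LT 135: heading 270 -> 45
  REPEAT 4 [
    -- iteration 1/4 --
    LT 180: heading 45 -> 225
    RT 269: heading 225 -> 316
    FD 3: (19.1,0) -> (21.258,-2.084) [heading=316, draw]
    -- iteration 2/4 --
    LT 180: heading 316 -> 136
    RT 269: heading 136 -> 227
    FD 3: (21.258,-2.084) -> (19.212,-4.278) [heading=227, draw]
    -- iteration 3/4 --
    LT 180: heading 227 -> 47
    RT 269: heading 47 -> 138
    FD 3: (19.212,-4.278) -> (16.983,-2.271) [heading=138, draw]
    -- iteration 4/4 --
    LT 180: heading 138 -> 318
    RT 269: heading 318 -> 49
    FD 3: (16.983,-2.271) -> (18.951,-0.007) [heading=49, draw]
  ]
  -- iteration 2/3 --
  LT 45: heading 49 -> 94
  LT 135: heading 94 -> 229
  REPEAT 4 [
    -- iteration 1/4 --
    LT 180: heading 229 -> 49
    RT 269: heading 49 -> 140
    FD 3: (18.951,-0.007) -> (16.653,1.922) [heading=140, draw]
    -- iteration 2/4 --
    LT 180: heading 140 -> 320
    RT 269: heading 320 -> 51
    FD 3: (16.653,1.922) -> (18.541,4.253) [heading=51, draw]
    -- iteration 3/4 --
    LT 180: heading 51 -> 231
    RT 269: heading 231 -> 322
    FD 3: (18.541,4.253) -> (20.905,2.406) [heading=322, draw]
    -- iteration 4/4 --
    LT 180: heading 322 -> 142
    RT 269: heading 142 -> 233
    FD 3: (20.905,2.406) -> (19.099,0.01) [heading=233, draw]
  ]
  -- iteration 3/3 --
  LT 45: heading 233 -> 278
  LT 135: heading 278 -> 53
  REPEAT 4 [
    -- iteration 1/4 --
    LT 180: heading 53 -> 233
    RT 269: heading 233 -> 324
    FD 3: (19.099,0.01) -> (21.526,-1.753) [heading=324, draw]
    -- iteration 2/4 --
    LT 180: heading 324 -> 144
    RT 269: heading 144 -> 235
    FD 3: (21.526,-1.753) -> (19.806,-4.21) [heading=235, draw]
    -- iteration 3/4 --
    LT 180: heading 235 -> 55
    RT 269: heading 55 -> 146
    FD 3: (19.806,-4.21) -> (17.318,-2.533) [heading=146, draw]
    -- iteration 4/4 --
    LT 180: heading 146 -> 326
    RT 269: heading 326 -> 57
    FD 3: (17.318,-2.533) -> (18.952,-0.017) [heading=57, draw]
  ]
]
FD 14: (18.952,-0.017) -> (26.577,11.725) [heading=57, draw]
RT 135: heading 57 -> 282
RT 180: heading 282 -> 102
PD: pen down
Final: pos=(26.577,11.725), heading=102, 15 segment(s) drawn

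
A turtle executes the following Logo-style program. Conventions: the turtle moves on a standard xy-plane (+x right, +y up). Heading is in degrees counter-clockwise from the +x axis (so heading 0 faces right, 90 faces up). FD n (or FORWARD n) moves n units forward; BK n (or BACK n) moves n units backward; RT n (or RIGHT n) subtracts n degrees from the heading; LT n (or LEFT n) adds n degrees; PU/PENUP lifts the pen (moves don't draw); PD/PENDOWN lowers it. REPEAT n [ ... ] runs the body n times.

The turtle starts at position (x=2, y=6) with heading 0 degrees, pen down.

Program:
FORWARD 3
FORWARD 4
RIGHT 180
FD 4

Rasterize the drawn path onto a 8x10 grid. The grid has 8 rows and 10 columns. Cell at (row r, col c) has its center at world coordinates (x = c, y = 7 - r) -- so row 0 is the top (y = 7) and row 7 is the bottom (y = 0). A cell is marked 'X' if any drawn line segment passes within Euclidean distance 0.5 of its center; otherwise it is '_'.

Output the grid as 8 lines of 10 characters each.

Segment 0: (2,6) -> (5,6)
Segment 1: (5,6) -> (9,6)
Segment 2: (9,6) -> (5,6)

Answer: __________
__XXXXXXXX
__________
__________
__________
__________
__________
__________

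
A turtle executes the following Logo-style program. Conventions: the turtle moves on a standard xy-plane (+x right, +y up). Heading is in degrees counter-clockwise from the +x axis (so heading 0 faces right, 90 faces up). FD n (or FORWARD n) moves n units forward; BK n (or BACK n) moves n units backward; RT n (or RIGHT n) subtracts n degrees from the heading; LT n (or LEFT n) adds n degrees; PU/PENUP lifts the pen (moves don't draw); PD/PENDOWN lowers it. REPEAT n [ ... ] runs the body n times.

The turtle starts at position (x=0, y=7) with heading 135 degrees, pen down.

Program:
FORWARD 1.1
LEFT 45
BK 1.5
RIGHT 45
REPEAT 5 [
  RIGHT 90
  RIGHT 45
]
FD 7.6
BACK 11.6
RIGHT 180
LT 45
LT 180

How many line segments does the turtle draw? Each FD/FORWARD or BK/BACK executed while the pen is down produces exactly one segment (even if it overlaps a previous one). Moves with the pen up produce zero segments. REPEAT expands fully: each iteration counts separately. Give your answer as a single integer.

Executing turtle program step by step:
Start: pos=(0,7), heading=135, pen down
FD 1.1: (0,7) -> (-0.778,7.778) [heading=135, draw]
LT 45: heading 135 -> 180
BK 1.5: (-0.778,7.778) -> (0.722,7.778) [heading=180, draw]
RT 45: heading 180 -> 135
REPEAT 5 [
  -- iteration 1/5 --
  RT 90: heading 135 -> 45
  RT 45: heading 45 -> 0
  -- iteration 2/5 --
  RT 90: heading 0 -> 270
  RT 45: heading 270 -> 225
  -- iteration 3/5 --
  RT 90: heading 225 -> 135
  RT 45: heading 135 -> 90
  -- iteration 4/5 --
  RT 90: heading 90 -> 0
  RT 45: heading 0 -> 315
  -- iteration 5/5 --
  RT 90: heading 315 -> 225
  RT 45: heading 225 -> 180
]
FD 7.6: (0.722,7.778) -> (-6.878,7.778) [heading=180, draw]
BK 11.6: (-6.878,7.778) -> (4.722,7.778) [heading=180, draw]
RT 180: heading 180 -> 0
LT 45: heading 0 -> 45
LT 180: heading 45 -> 225
Final: pos=(4.722,7.778), heading=225, 4 segment(s) drawn
Segments drawn: 4

Answer: 4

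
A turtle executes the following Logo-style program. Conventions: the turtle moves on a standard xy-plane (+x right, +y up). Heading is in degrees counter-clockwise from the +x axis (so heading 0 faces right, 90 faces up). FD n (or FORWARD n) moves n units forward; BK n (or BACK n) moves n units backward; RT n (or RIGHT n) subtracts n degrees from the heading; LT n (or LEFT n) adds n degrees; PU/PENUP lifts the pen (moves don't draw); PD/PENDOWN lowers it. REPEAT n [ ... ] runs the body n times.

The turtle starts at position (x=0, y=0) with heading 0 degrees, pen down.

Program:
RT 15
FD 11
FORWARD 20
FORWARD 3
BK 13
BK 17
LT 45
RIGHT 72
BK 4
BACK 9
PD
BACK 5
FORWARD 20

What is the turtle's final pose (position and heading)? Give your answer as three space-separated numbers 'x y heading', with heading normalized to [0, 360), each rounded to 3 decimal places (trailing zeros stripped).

Executing turtle program step by step:
Start: pos=(0,0), heading=0, pen down
RT 15: heading 0 -> 345
FD 11: (0,0) -> (10.625,-2.847) [heading=345, draw]
FD 20: (10.625,-2.847) -> (29.944,-8.023) [heading=345, draw]
FD 3: (29.944,-8.023) -> (32.841,-8.8) [heading=345, draw]
BK 13: (32.841,-8.8) -> (20.284,-5.435) [heading=345, draw]
BK 17: (20.284,-5.435) -> (3.864,-1.035) [heading=345, draw]
LT 45: heading 345 -> 30
RT 72: heading 30 -> 318
BK 4: (3.864,-1.035) -> (0.891,1.641) [heading=318, draw]
BK 9: (0.891,1.641) -> (-5.797,7.663) [heading=318, draw]
PD: pen down
BK 5: (-5.797,7.663) -> (-9.513,11.009) [heading=318, draw]
FD 20: (-9.513,11.009) -> (5.35,-2.374) [heading=318, draw]
Final: pos=(5.35,-2.374), heading=318, 9 segment(s) drawn

Answer: 5.35 -2.374 318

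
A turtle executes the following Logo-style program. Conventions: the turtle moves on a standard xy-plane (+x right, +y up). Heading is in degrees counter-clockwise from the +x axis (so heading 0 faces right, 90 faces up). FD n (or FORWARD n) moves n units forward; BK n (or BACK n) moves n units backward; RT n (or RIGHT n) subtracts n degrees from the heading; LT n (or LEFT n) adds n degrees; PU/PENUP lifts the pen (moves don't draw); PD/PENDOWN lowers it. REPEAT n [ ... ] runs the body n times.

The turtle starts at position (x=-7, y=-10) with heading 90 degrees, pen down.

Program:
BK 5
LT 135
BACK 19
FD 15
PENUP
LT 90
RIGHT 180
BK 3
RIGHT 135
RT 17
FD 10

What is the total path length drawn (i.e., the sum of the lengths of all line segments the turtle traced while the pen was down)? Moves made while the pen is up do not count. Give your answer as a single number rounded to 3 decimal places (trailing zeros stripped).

Answer: 39

Derivation:
Executing turtle program step by step:
Start: pos=(-7,-10), heading=90, pen down
BK 5: (-7,-10) -> (-7,-15) [heading=90, draw]
LT 135: heading 90 -> 225
BK 19: (-7,-15) -> (6.435,-1.565) [heading=225, draw]
FD 15: (6.435,-1.565) -> (-4.172,-12.172) [heading=225, draw]
PU: pen up
LT 90: heading 225 -> 315
RT 180: heading 315 -> 135
BK 3: (-4.172,-12.172) -> (-2.05,-14.293) [heading=135, move]
RT 135: heading 135 -> 0
RT 17: heading 0 -> 343
FD 10: (-2.05,-14.293) -> (7.513,-17.217) [heading=343, move]
Final: pos=(7.513,-17.217), heading=343, 3 segment(s) drawn

Segment lengths:
  seg 1: (-7,-10) -> (-7,-15), length = 5
  seg 2: (-7,-15) -> (6.435,-1.565), length = 19
  seg 3: (6.435,-1.565) -> (-4.172,-12.172), length = 15
Total = 39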